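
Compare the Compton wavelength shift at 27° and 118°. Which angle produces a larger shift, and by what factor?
118° produces the larger shift by a factor of 13.482

Calculate both shifts using Δλ = λ_C(1 - cos θ):

For θ₁ = 27°:
Δλ₁ = 2.4263 × (1 - cos(27°))
Δλ₁ = 2.4263 × 0.1090
Δλ₁ = 0.2645 pm

For θ₂ = 118°:
Δλ₂ = 2.4263 × (1 - cos(118°))
Δλ₂ = 2.4263 × 1.4695
Δλ₂ = 3.5654 pm

The 118° angle produces the larger shift.
Ratio: 3.5654/0.2645 = 13.482

(Intermediate values are shown rounded; full precision is carried through to the final answer.)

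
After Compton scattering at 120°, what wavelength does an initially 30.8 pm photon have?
34.4395 pm

Using the Compton formula: λ' = λ + λ_C(1 − cos θ)

For θ = 120°, cos θ = -1/2 (exact) = -0.5000, so:
1 − cos 120° = 1 − (-1/2) = 1.5000

Δλ = λ_C × 1.5000 = 2.4263 × 1.5000 = 3.6395 pm

λ' = 30.8 + 3.6395 = 34.4395 pm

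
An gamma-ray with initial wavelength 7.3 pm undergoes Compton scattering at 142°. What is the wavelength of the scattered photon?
11.6383 pm

Using the Compton scattering formula:
λ' = λ + Δλ = λ + λ_C(1 - cos θ)

Given:
- Initial wavelength λ = 7.3 pm
- Scattering angle θ = 142°
- Compton wavelength λ_C ≈ 2.4263 pm

Calculate the shift:
Δλ = 2.4263 × (1 - cos(142°))
Δλ = 2.4263 × 1.7880
Δλ = 4.3383 pm

Final wavelength:
λ' = 7.3 + 4.3383 = 11.6383 pm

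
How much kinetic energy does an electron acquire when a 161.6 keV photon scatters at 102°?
44.6675 keV

By energy conservation: K_e = E_initial - E_final

First find the scattered photon energy:
Initial wavelength: λ = hc/E = 7.6723 pm
Compton shift: Δλ = λ_C(1 - cos(102°)) = 2.9308 pm
Final wavelength: λ' = 7.6723 + 2.9308 = 10.6031 pm
Final photon energy: E' = hc/λ' = 116.9325 keV

Electron kinetic energy:
K_e = E - E' = 161.6000 - 116.9325 = 44.6675 keV

(Intermediate values are shown rounded; full precision is carried through to the final answer.)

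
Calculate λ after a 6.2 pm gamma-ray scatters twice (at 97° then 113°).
12.2963 pm

Apply Compton shift twice:

First scattering at θ₁ = 97°:
Δλ₁ = λ_C(1 - cos(97°))
Δλ₁ = 2.4263 × 1.1219
Δλ₁ = 2.7220 pm

After first scattering:
λ₁ = 6.2 + 2.7220 = 8.9220 pm

Second scattering at θ₂ = 113°:
Δλ₂ = λ_C(1 - cos(113°))
Δλ₂ = 2.4263 × 1.3907
Δλ₂ = 3.3743 pm

Final wavelength:
λ₂ = 8.9220 + 3.3743 = 12.2963 pm

Total shift: Δλ_total = 2.7220 + 3.3743 = 6.0963 pm

(Intermediate values are shown rounded; full precision is carried through to the final answer.)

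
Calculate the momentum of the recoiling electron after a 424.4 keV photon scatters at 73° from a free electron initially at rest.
2.3001e-22 kg·m/s

The electron is initially at rest, so by conservation of momentum:
p⃗_e = p⃗₀ − p⃗'  (incident photon momentum minus scattered photon momentum)

Photon momentum magnitudes (p = h/λ = E/c):
λ₀ = hc/E₀ = 2.9214 pm → p₀ = h/λ₀ = 2.2681e-22 kg·m/s
Δλ = λ_C(1 − cos 73°) = 1.7169 pm
λ' = 4.6383 pm → p' = h/λ' = 1.4285e-22 kg·m/s

The scattered photon makes angle θ = 73° with the incident direction, so by the law of cosines:
|p⃗_e|² = p₀² + p'² − 2p₀p'cos θ
|p⃗_e|² = (2.2681e-22)² + (1.4285e-22)² − 2·2.2681e-22·1.4285e-22·cos(73°)
|p⃗_e| = 2.3001e-22 kg·m/s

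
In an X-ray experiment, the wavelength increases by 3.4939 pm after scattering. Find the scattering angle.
116.10°

From the Compton formula Δλ = λ_C(1 - cos θ), we can solve for θ:

cos θ = 1 - Δλ/λ_C

Given:
- Δλ = 3.4939 pm
- λ_C = h/(m_e·c) ≈ 2.42631024 pm

cos θ = 1 - 3.4939/2.42631024
cos θ = 1 - 1.440005
cos θ = -0.440005

θ = arccos(-0.440005)
θ = 116.10°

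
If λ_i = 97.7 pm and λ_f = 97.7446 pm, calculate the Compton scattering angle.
11.00°

First find the wavelength shift:
Δλ = λ' - λ = 97.7446 - 97.7 = 0.0446 pm

Using Δλ = λ_C(1 - cos θ), with λ_C = h/(m_e·c) ≈ 2.42631024 pm:
cos θ = 1 - Δλ/λ_C
cos θ = 1 - 0.0446/2.42631024
cos θ = 0.981618

θ = arccos(0.981618)
θ = 11.00°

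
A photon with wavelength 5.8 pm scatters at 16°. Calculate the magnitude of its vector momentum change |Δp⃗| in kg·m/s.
3.1597e-23 kg·m/s

Photon momentum magnitude is p = h/λ.

Initial momentum:
p₀ = h/λ = 6.6261e-34/5.8000e-12 = 1.1424e-22 kg·m/s

After scattering:
λ' = λ + Δλ = 5.8 + 0.0940 = 5.8940 pm
p' = h/λ' = 6.6261e-34/5.8940e-12 = 1.1242e-22 kg·m/s

Momentum is a vector; the scattered photon's direction makes angle θ = 16° with the incident direction. The magnitude of the vector change Δp⃗ = p⃗₀ − p⃗' is found from the law of cosines:
|Δp⃗|² = p₀² + p'² − 2p₀p'cos θ
|Δp⃗|² = (1.1424e-22)² + (1.1242e-22)² − 2·1.1424e-22·1.1242e-22·cos(16°)
|Δp⃗| = 3.1597e-23 kg·m/s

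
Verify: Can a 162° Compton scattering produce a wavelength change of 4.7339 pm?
Yes, consistent

Calculate the expected shift for θ = 162°:

Δλ_expected = λ_C(1 - cos(162°))
Δλ_expected = 2.4263 × (1 - cos(162°))
Δλ_expected = 2.4263 × 1.9511
Δλ_expected = 4.7339 pm

Given shift: 4.7339 pm
Expected shift: 4.7339 pm
Difference: 0.0000 pm

The values match. This is consistent with Compton scattering at the stated angle.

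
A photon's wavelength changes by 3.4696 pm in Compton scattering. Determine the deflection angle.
115.47°

From the Compton formula Δλ = λ_C(1 - cos θ), we can solve for θ:

cos θ = 1 - Δλ/λ_C

Given:
- Δλ = 3.4696 pm
- λ_C = h/(m_e·c) ≈ 2.42631024 pm

cos θ = 1 - 3.4696/2.42631024
cos θ = 1 - 1.429990
cos θ = -0.429990

θ = arccos(-0.429990)
θ = 115.47°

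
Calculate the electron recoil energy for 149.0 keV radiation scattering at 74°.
25.9829 keV

By energy conservation: K_e = E_initial - E_final

First find the scattered photon energy:
Initial wavelength: λ = hc/E = 8.3211 pm
Compton shift: Δλ = λ_C(1 - cos(74°)) = 1.7575 pm
Final wavelength: λ' = 8.3211 + 1.7575 = 10.0786 pm
Final photon energy: E' = hc/λ' = 123.0171 keV

Electron kinetic energy:
K_e = E - E' = 149.0000 - 123.0171 = 25.9829 keV

(Intermediate values are shown rounded; full precision is carried through to the final answer.)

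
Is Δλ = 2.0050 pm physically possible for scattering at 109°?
No, inconsistent

Calculate the expected shift for θ = 109°:

Δλ_expected = λ_C(1 - cos(109°))
Δλ_expected = 2.4263 × (1 - cos(109°))
Δλ_expected = 2.4263 × 1.3256
Δλ_expected = 3.2162 pm

Given shift: 2.0050 pm
Expected shift: 3.2162 pm
Difference: 1.2113 pm

The values do not match. The given shift corresponds to θ ≈ 80.0°, not 109°.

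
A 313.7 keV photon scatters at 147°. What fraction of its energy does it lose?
0.5302 (or 53.02%)

Calculate initial and final photon energies:

Initial: E₀ = 313.7 keV → λ₀ = 3.9523 pm
Compton shift: Δλ = 4.4612 pm
Final wavelength: λ' = 8.4135 pm
Final energy: E' = 147.3634 keV

Fractional energy loss:
(E₀ - E')/E₀ = (313.7000 - 147.3634)/313.7000
= 166.3366/313.7000
= 0.5302
= 53.02%

(Intermediate values are shown rounded; full precision is carried through to the final answer.)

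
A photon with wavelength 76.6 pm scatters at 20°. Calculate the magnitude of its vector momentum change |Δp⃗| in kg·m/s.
3.0014e-24 kg·m/s

Photon momentum magnitude is p = h/λ.

Initial momentum:
p₀ = h/λ = 6.6261e-34/7.6600e-11 = 8.6502e-24 kg·m/s

After scattering:
λ' = λ + Δλ = 76.6 + 0.1463 = 76.7463 pm
p' = h/λ' = 6.6261e-34/7.6746e-11 = 8.6337e-24 kg·m/s

Momentum is a vector; the scattered photon's direction makes angle θ = 20° with the incident direction. The magnitude of the vector change Δp⃗ = p⃗₀ − p⃗' is found from the law of cosines:
|Δp⃗|² = p₀² + p'² − 2p₀p'cos θ
|Δp⃗|² = (8.6502e-24)² + (8.6337e-24)² − 2·8.6502e-24·8.6337e-24·cos(20°)
|Δp⃗| = 3.0014e-24 kg·m/s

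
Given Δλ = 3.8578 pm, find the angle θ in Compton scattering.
126.16°

From the Compton formula Δλ = λ_C(1 - cos θ), we can solve for θ:

cos θ = 1 - Δλ/λ_C

Given:
- Δλ = 3.8578 pm
- λ_C = h/(m_e·c) ≈ 2.42631024 pm

cos θ = 1 - 3.8578/2.42631024
cos θ = 1 - 1.589986
cos θ = -0.589986

θ = arccos(-0.589986)
θ = 126.16°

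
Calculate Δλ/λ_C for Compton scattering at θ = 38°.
0.2120 λ_C

The Compton shift formula is:
Δλ = λ_C(1 - cos θ)

Dividing both sides by λ_C:
Δλ/λ_C = 1 - cos θ

For θ = 38°:
Δλ/λ_C = 1 - cos(38°)
Δλ/λ_C = 1 - 0.7880
Δλ/λ_C = 0.2120

This means the shift is 0.2120 × λ_C = 0.5144 pm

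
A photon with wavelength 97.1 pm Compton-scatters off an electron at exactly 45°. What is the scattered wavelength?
97.8106 pm

Using the Compton formula: λ' = λ + λ_C(1 − cos θ)

For θ = 45°, cos θ = √2/2 (exact) ≈ 0.7071, so:
1 − cos 45° = 1 − (√2/2) ≈ 0.2929

Δλ = λ_C × 0.2929 = 2.4263 × 0.2929 = 0.7106 pm

λ' = 97.1 + 0.7106 = 97.8106 pm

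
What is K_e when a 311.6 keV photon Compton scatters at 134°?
158.3575 keV

By energy conservation: K_e = E_initial - E_final

First find the scattered photon energy:
Initial wavelength: λ = hc/E = 3.9790 pm
Compton shift: Δλ = λ_C(1 - cos(134°)) = 4.1118 pm
Final wavelength: λ' = 3.9790 + 4.1118 = 8.0907 pm
Final photon energy: E' = hc/λ' = 153.2425 keV

Electron kinetic energy:
K_e = E - E' = 311.6000 - 153.2425 = 158.3575 keV

(Intermediate values are shown rounded; full precision is carried through to the final answer.)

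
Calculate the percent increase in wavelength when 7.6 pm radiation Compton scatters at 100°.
37.4689%

Calculate the Compton shift:
Δλ = λ_C(1 - cos(100°))
Δλ = 2.4263 × (1 - cos(100°))
Δλ = 2.4263 × 1.1736
Δλ = 2.8476 pm

Percentage change:
(Δλ/λ₀) × 100 = (2.8476/7.6) × 100
= 37.4689%

(Intermediate values are shown rounded; full precision is carried through to the final answer.)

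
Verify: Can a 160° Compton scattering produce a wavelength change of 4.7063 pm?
Yes, consistent

Calculate the expected shift for θ = 160°:

Δλ_expected = λ_C(1 - cos(160°))
Δλ_expected = 2.4263 × (1 - cos(160°))
Δλ_expected = 2.4263 × 1.9397
Δλ_expected = 4.7063 pm

Given shift: 4.7063 pm
Expected shift: 4.7063 pm
Difference: 0.0000 pm

The values match. This is consistent with Compton scattering at the stated angle.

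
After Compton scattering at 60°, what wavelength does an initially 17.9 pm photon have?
19.1132 pm

Using the Compton formula: λ' = λ + λ_C(1 − cos θ)

For θ = 60°, cos θ = 1/2 (exact) = 0.5000, so:
1 − cos 60° = 1 − (1/2) = 0.5000

Δλ = λ_C × 0.5000 = 2.4263 × 0.5000 = 1.2132 pm

λ' = 17.9 + 1.2132 = 19.1132 pm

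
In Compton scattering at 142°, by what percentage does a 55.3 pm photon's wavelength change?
7.8450%

Calculate the Compton shift:
Δλ = λ_C(1 - cos(142°))
Δλ = 2.4263 × (1 - cos(142°))
Δλ = 2.4263 × 1.7880
Δλ = 4.3383 pm

Percentage change:
(Δλ/λ₀) × 100 = (4.3383/55.3) × 100
= 7.8450%

(Intermediate values are shown rounded; full precision is carried through to the final answer.)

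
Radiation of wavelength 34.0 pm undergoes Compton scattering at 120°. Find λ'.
37.6395 pm

Using the Compton formula: λ' = λ + λ_C(1 − cos θ)

For θ = 120°, cos θ = -1/2 (exact) = -0.5000, so:
1 − cos 120° = 1 − (-1/2) = 1.5000

Δλ = λ_C × 1.5000 = 2.4263 × 1.5000 = 3.6395 pm

λ' = 34.0 + 3.6395 = 37.6395 pm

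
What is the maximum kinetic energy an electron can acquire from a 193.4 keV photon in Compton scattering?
83.3228 keV

Maximum energy transfer occurs at θ = 180° (backscattering).

Initial photon: E₀ = 193.4 keV → λ₀ = 6.4108 pm

Maximum Compton shift (at 180°):
Δλ_max = 2λ_C = 2 × 2.4263 = 4.8526 pm

Final wavelength:
λ' = 6.4108 + 4.8526 = 11.2634 pm

Minimum photon energy (maximum energy to electron):
E'_min = hc/λ' = 110.0772 keV

Maximum electron kinetic energy:
K_max = E₀ - E'_min = 193.4000 - 110.0772 = 83.3228 keV

(Intermediate values are shown rounded; full precision is carried through to the final answer.)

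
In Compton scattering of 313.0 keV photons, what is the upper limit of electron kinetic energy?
172.3291 keV

Maximum energy transfer occurs at θ = 180° (backscattering).

Initial photon: E₀ = 313.0 keV → λ₀ = 3.9612 pm

Maximum Compton shift (at 180°):
Δλ_max = 2λ_C = 2 × 2.4263 = 4.8526 pm

Final wavelength:
λ' = 3.9612 + 4.8526 = 8.8138 pm

Minimum photon energy (maximum energy to electron):
E'_min = hc/λ' = 140.6709 keV

Maximum electron kinetic energy:
K_max = E₀ - E'_min = 313.0000 - 140.6709 = 172.3291 keV

(Intermediate values are shown rounded; full precision is carried through to the final answer.)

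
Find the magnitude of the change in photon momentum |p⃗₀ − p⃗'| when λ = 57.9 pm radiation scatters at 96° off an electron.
1.6636e-23 kg·m/s

Photon momentum magnitude is p = h/λ.

Initial momentum:
p₀ = h/λ = 6.6261e-34/5.7900e-11 = 1.1444e-23 kg·m/s

After scattering:
λ' = λ + Δλ = 57.9 + 2.6799 = 60.5799 pm
p' = h/λ' = 6.6261e-34/6.0580e-11 = 1.0938e-23 kg·m/s

Momentum is a vector; the scattered photon's direction makes angle θ = 96° with the incident direction. The magnitude of the vector change Δp⃗ = p⃗₀ − p⃗' is found from the law of cosines:
|Δp⃗|² = p₀² + p'² − 2p₀p'cos θ
|Δp⃗|² = (1.1444e-23)² + (1.0938e-23)² − 2·1.1444e-23·1.0938e-23·cos(96°)
|Δp⃗| = 1.6636e-23 kg·m/s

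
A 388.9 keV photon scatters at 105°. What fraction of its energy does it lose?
0.4893 (or 48.93%)

Calculate initial and final photon energies:

Initial: E₀ = 388.9 keV → λ₀ = 3.1881 pm
Compton shift: Δλ = 3.0543 pm
Final wavelength: λ' = 6.2424 pm
Final energy: E' = 198.6175 keV

Fractional energy loss:
(E₀ - E')/E₀ = (388.9000 - 198.6175)/388.9000
= 190.2825/388.9000
= 0.4893
= 48.93%

(Intermediate values are shown rounded; full precision is carried through to the final answer.)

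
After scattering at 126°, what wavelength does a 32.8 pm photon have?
36.6525 pm

Using the Compton scattering formula:
λ' = λ + Δλ = λ + λ_C(1 - cos θ)

Given:
- Initial wavelength λ = 32.8 pm
- Scattering angle θ = 126°
- Compton wavelength λ_C ≈ 2.4263 pm

Calculate the shift:
Δλ = 2.4263 × (1 - cos(126°))
Δλ = 2.4263 × 1.5878
Δλ = 3.8525 pm

Final wavelength:
λ' = 32.8 + 3.8525 = 36.6525 pm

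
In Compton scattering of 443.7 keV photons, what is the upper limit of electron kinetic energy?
281.5644 keV

Maximum energy transfer occurs at θ = 180° (backscattering).

Initial photon: E₀ = 443.7 keV → λ₀ = 2.7943 pm

Maximum Compton shift (at 180°):
Δλ_max = 2λ_C = 2 × 2.4263 = 4.8526 pm

Final wavelength:
λ' = 2.7943 + 4.8526 = 7.6469 pm

Minimum photon energy (maximum energy to electron):
E'_min = hc/λ' = 162.1356 keV

Maximum electron kinetic energy:
K_max = E₀ - E'_min = 443.7000 - 162.1356 = 281.5644 keV

(Intermediate values are shown rounded; full precision is carried through to the final answer.)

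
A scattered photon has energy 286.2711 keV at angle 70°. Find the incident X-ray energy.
453.4000 keV

Convert final energy to wavelength (hc ≈ 1239.842 keV·pm):
λ' = hc/E' = 1239.842 / 286.2711 = 4.3310 pm

Calculate the Compton shift:
Δλ = λ_C(1 - cos(70°))
Δλ = 2.4263 × (1 - cos(70°))
Δλ = 1.5965 pm

Initial wavelength:
λ = λ' - Δλ = 4.3310 - 1.5965 = 2.7345 pm

Initial energy:
E = hc/λ = 1239.842 / 2.7345 = 453.4000 keV

(Intermediate values are shown rounded; full precision is carried through to the final answer.)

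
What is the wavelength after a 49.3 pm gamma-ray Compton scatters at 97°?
52.0220 pm

Using the Compton scattering formula:
λ' = λ + Δλ = λ + λ_C(1 - cos θ)

Given:
- Initial wavelength λ = 49.3 pm
- Scattering angle θ = 97°
- Compton wavelength λ_C ≈ 2.4263 pm

Calculate the shift:
Δλ = 2.4263 × (1 - cos(97°))
Δλ = 2.4263 × 1.1219
Δλ = 2.7220 pm

Final wavelength:
λ' = 49.3 + 2.7220 = 52.0220 pm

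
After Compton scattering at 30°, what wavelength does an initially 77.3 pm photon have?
77.6251 pm

Using the Compton formula: λ' = λ + λ_C(1 − cos θ)

For θ = 30°, cos θ = √3/2 (exact) ≈ 0.8660, so:
1 − cos 30° = 1 − (√3/2) ≈ 0.1340

Δλ = λ_C × 0.1340 = 2.4263 × 0.1340 = 0.3251 pm

λ' = 77.3 + 0.3251 = 77.6251 pm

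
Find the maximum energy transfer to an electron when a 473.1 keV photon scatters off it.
307.1971 keV

Maximum energy transfer occurs at θ = 180° (backscattering).

Initial photon: E₀ = 473.1 keV → λ₀ = 2.6207 pm

Maximum Compton shift (at 180°):
Δλ_max = 2λ_C = 2 × 2.4263 = 4.8526 pm

Final wavelength:
λ' = 2.6207 + 4.8526 = 7.4733 pm

Minimum photon energy (maximum energy to electron):
E'_min = hc/λ' = 165.9029 keV

Maximum electron kinetic energy:
K_max = E₀ - E'_min = 473.1000 - 165.9029 = 307.1971 keV

(Intermediate values are shown rounded; full precision is carried through to the final answer.)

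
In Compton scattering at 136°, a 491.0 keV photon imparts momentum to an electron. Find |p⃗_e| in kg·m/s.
3.4059e-22 kg·m/s

The electron is initially at rest, so by conservation of momentum:
p⃗_e = p⃗₀ − p⃗'  (incident photon momentum minus scattered photon momentum)

Photon momentum magnitudes (p = h/λ = E/c):
λ₀ = hc/E₀ = 2.5251 pm → p₀ = h/λ₀ = 2.6240e-22 kg·m/s
Δλ = λ_C(1 − cos 136°) = 4.1717 pm
λ' = 6.6968 pm → p' = h/λ' = 9.8944e-23 kg·m/s

The scattered photon makes angle θ = 136° with the incident direction, so by the law of cosines:
|p⃗_e|² = p₀² + p'² − 2p₀p'cos θ
|p⃗_e|² = (2.6240e-22)² + (9.8944e-23)² − 2·2.6240e-22·9.8944e-23·cos(136°)
|p⃗_e| = 3.4059e-22 kg·m/s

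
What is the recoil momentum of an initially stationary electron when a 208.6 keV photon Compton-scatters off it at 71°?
1.1715e-22 kg·m/s

The electron is initially at rest, so by conservation of momentum:
p⃗_e = p⃗₀ − p⃗'  (incident photon momentum minus scattered photon momentum)

Photon momentum magnitudes (p = h/λ = E/c):
λ₀ = hc/E₀ = 5.9436 pm → p₀ = h/λ₀ = 1.1148e-22 kg·m/s
Δλ = λ_C(1 − cos 71°) = 1.6364 pm
λ' = 7.5800 pm → p' = h/λ' = 8.7415e-23 kg·m/s

The scattered photon makes angle θ = 71° with the incident direction, so by the law of cosines:
|p⃗_e|² = p₀² + p'² − 2p₀p'cos θ
|p⃗_e|² = (1.1148e-22)² + (8.7415e-23)² − 2·1.1148e-22·8.7415e-23·cos(71°)
|p⃗_e| = 1.1715e-22 kg·m/s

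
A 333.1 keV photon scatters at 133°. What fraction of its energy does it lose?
0.5230 (or 52.30%)

Calculate initial and final photon energies:

Initial: E₀ = 333.1 keV → λ₀ = 3.7221 pm
Compton shift: Δλ = 4.0810 pm
Final wavelength: λ' = 7.8032 pm
Final energy: E' = 158.8893 keV

Fractional energy loss:
(E₀ - E')/E₀ = (333.1000 - 158.8893)/333.1000
= 174.2107/333.1000
= 0.5230
= 52.30%

(Intermediate values are shown rounded; full precision is carried through to the final answer.)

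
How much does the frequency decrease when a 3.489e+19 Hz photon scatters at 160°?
1.235e+19 Hz (decrease)

Convert frequency to wavelength (c = 299792458 m/s):
λ₀ = c/f₀ = 299792458/3.489e+19 = 8.5925038e-12 m = 8.5925 pm

Calculate Compton shift:
Δλ = λ_C(1 - cos(160°)) = 4.7063 pm

Final wavelength:
λ' = λ₀ + Δλ = 8.5925 + 4.7063 = 13.2988 pm

Final frequency:
f' = c/λ' = 299792458/1.3298800e-11 = 2.2542820e+19 Hz

Frequency shift (decrease):
Δf = f₀ - f' = 3.489e+19 - 2.2542820e+19 = 1.235e+19 Hz

(Intermediate values are shown rounded; full precision is carried through to the final answer.)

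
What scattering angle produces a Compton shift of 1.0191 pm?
54.55°

From the Compton formula Δλ = λ_C(1 - cos θ), we can solve for θ:

cos θ = 1 - Δλ/λ_C

Given:
- Δλ = 1.0191 pm
- λ_C = h/(m_e·c) ≈ 2.42631024 pm

cos θ = 1 - 1.0191/2.42631024
cos θ = 1 - 0.420020
cos θ = 0.579980

θ = arccos(0.579980)
θ = 54.55°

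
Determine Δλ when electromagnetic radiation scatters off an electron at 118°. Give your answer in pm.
3.5654 pm

Using the Compton scattering formula:
Δλ = λ_C(1 - cos θ)

where λ_C = h/(m_e·c) ≈ 2.4263 pm is the Compton wavelength of an electron.

For θ = 118°:
cos(118°) = -0.4695
1 - cos(118°) = 1.4695

Δλ = 2.4263 × 1.4695
Δλ = 3.5654 pm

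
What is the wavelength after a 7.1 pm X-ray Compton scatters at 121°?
10.7760 pm

Using the Compton scattering formula:
λ' = λ + Δλ = λ + λ_C(1 - cos θ)

Given:
- Initial wavelength λ = 7.1 pm
- Scattering angle θ = 121°
- Compton wavelength λ_C ≈ 2.4263 pm

Calculate the shift:
Δλ = 2.4263 × (1 - cos(121°))
Δλ = 2.4263 × 1.5150
Δλ = 3.6760 pm

Final wavelength:
λ' = 7.1 + 3.6760 = 10.7760 pm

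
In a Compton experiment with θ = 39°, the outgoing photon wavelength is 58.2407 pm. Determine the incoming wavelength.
57.7000 pm

From λ' = λ + Δλ, we have λ = λ' - Δλ

First calculate the Compton shift:
Δλ = λ_C(1 - cos θ)
Δλ = 2.4263 × (1 - cos(39°))
Δλ = 2.4263 × 0.2229
Δλ = 0.5407 pm

Initial wavelength:
λ = λ' - Δλ
λ = 58.2407 - 0.5407
λ = 57.7000 pm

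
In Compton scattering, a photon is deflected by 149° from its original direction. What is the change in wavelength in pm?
4.5061 pm

Using the Compton scattering formula:
Δλ = λ_C(1 - cos θ)

where λ_C = h/(m_e·c) ≈ 2.4263 pm is the Compton wavelength of an electron.

For θ = 149°:
cos(149°) = -0.8572
1 - cos(149°) = 1.8572

Δλ = 2.4263 × 1.8572
Δλ = 4.5061 pm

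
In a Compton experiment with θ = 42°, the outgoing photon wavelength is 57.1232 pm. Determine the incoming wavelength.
56.5000 pm

From λ' = λ + Δλ, we have λ = λ' - Δλ

First calculate the Compton shift:
Δλ = λ_C(1 - cos θ)
Δλ = 2.4263 × (1 - cos(42°))
Δλ = 2.4263 × 0.2569
Δλ = 0.6232 pm

Initial wavelength:
λ = λ' - Δλ
λ = 57.1232 - 0.6232
λ = 56.5000 pm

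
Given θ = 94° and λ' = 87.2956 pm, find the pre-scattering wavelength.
84.7000 pm

From λ' = λ + Δλ, we have λ = λ' - Δλ

First calculate the Compton shift:
Δλ = λ_C(1 - cos θ)
Δλ = 2.4263 × (1 - cos(94°))
Δλ = 2.4263 × 1.0698
Δλ = 2.5956 pm

Initial wavelength:
λ = λ' - Δλ
λ = 87.2956 - 2.5956
λ = 84.7000 pm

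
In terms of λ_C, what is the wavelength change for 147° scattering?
1.8387 λ_C

The Compton shift formula is:
Δλ = λ_C(1 - cos θ)

Dividing both sides by λ_C:
Δλ/λ_C = 1 - cos θ

For θ = 147°:
Δλ/λ_C = 1 - cos(147°)
Δλ/λ_C = 1 - -0.8387
Δλ/λ_C = 1.8387

This means the shift is 1.8387 × λ_C = 4.4612 pm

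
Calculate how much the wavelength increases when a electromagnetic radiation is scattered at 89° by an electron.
2.3840 pm

Using the Compton scattering formula:
Δλ = λ_C(1 - cos θ)

where λ_C = h/(m_e·c) ≈ 2.4263 pm is the Compton wavelength of an electron.

For θ = 89°:
cos(89°) = 0.0175
1 - cos(89°) = 0.9825

Δλ = 2.4263 × 0.9825
Δλ = 2.3840 pm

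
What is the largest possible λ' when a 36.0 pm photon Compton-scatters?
40.8526 pm (at θ = 180°)

The Compton shift is Δλ = λ_C(1 − cos θ).

Since cos θ ranges from −1 to 1, the factor (1 − cos θ) ranges from 0 to 2; the maximum shift occurs at θ = 180° (backscattering):
Δλ_max = 2λ_C = 2 × 2.4263 pm = 4.8526 pm

Maximum scattered wavelength:
λ'_max = λ₀ + Δλ_max = 36.0 + 4.8526 = 40.8526 pm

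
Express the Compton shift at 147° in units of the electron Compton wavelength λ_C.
1.8387 λ_C

The Compton shift formula is:
Δλ = λ_C(1 - cos θ)

Dividing both sides by λ_C:
Δλ/λ_C = 1 - cos θ

For θ = 147°:
Δλ/λ_C = 1 - cos(147°)
Δλ/λ_C = 1 - -0.8387
Δλ/λ_C = 1.8387

This means the shift is 1.8387 × λ_C = 4.4612 pm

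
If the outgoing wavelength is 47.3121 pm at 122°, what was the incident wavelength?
43.6000 pm

From λ' = λ + Δλ, we have λ = λ' - Δλ

First calculate the Compton shift:
Δλ = λ_C(1 - cos θ)
Δλ = 2.4263 × (1 - cos(122°))
Δλ = 2.4263 × 1.5299
Δλ = 3.7121 pm

Initial wavelength:
λ = λ' - Δλ
λ = 47.3121 - 3.7121
λ = 43.6000 pm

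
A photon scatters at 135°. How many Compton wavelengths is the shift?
1.7071 λ_C

The Compton shift formula is:
Δλ = λ_C(1 - cos θ)

Dividing both sides by λ_C:
Δλ/λ_C = 1 - cos θ

For θ = 135°:
Δλ/λ_C = 1 - cos(135°)
Δλ/λ_C = 1 - -0.7071
Δλ/λ_C = 1.7071

This means the shift is 1.7071 × λ_C = 4.1420 pm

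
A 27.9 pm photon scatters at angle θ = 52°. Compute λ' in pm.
28.8325 pm

Using the Compton scattering formula:
λ' = λ + Δλ = λ + λ_C(1 - cos θ)

Given:
- Initial wavelength λ = 27.9 pm
- Scattering angle θ = 52°
- Compton wavelength λ_C ≈ 2.4263 pm

Calculate the shift:
Δλ = 2.4263 × (1 - cos(52°))
Δλ = 2.4263 × 0.3843
Δλ = 0.9325 pm

Final wavelength:
λ' = 27.9 + 0.9325 = 28.8325 pm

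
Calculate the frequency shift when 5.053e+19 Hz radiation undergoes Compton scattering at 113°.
1.832e+19 Hz (decrease)

Convert frequency to wavelength (c = 299792458 m/s):
λ₀ = c/f₀ = 299792458/5.053e+19 = 5.9329598e-12 m = 5.9330 pm

Calculate Compton shift:
Δλ = λ_C(1 - cos(113°)) = 3.3743 pm

Final wavelength:
λ' = λ₀ + Δλ = 5.9330 + 3.3743 = 9.3073 pm

Final frequency:
f' = c/λ' = 299792458/9.3073050e-12 = 3.2210448e+19 Hz

Frequency shift (decrease):
Δf = f₀ - f' = 5.053e+19 - 3.2210448e+19 = 1.832e+19 Hz

(Intermediate values are shown rounded; full precision is carried through to the final answer.)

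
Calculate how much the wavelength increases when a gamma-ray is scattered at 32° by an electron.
0.3687 pm

Using the Compton scattering formula:
Δλ = λ_C(1 - cos θ)

where λ_C = h/(m_e·c) ≈ 2.4263 pm is the Compton wavelength of an electron.

For θ = 32°:
cos(32°) = 0.8480
1 - cos(32°) = 0.1520

Δλ = 2.4263 × 0.1520
Δλ = 0.3687 pm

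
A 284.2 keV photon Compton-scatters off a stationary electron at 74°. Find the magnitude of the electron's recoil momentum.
1.6039e-22 kg·m/s

The electron is initially at rest, so by conservation of momentum:
p⃗_e = p⃗₀ − p⃗'  (incident photon momentum minus scattered photon momentum)

Photon momentum magnitudes (p = h/λ = E/c):
λ₀ = hc/E₀ = 4.3626 pm → p₀ = h/λ₀ = 1.5188e-22 kg·m/s
Δλ = λ_C(1 − cos 74°) = 1.7575 pm
λ' = 6.1201 pm → p' = h/λ' = 1.0827e-22 kg·m/s

The scattered photon makes angle θ = 74° with the incident direction, so by the law of cosines:
|p⃗_e|² = p₀² + p'² − 2p₀p'cos θ
|p⃗_e|² = (1.5188e-22)² + (1.0827e-22)² − 2·1.5188e-22·1.0827e-22·cos(74°)
|p⃗_e| = 1.6039e-22 kg·m/s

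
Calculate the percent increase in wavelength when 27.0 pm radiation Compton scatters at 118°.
13.2052%

Calculate the Compton shift:
Δλ = λ_C(1 - cos(118°))
Δλ = 2.4263 × (1 - cos(118°))
Δλ = 2.4263 × 1.4695
Δλ = 3.5654 pm

Percentage change:
(Δλ/λ₀) × 100 = (3.5654/27.0) × 100
= 13.2052%

(Intermediate values are shown rounded; full precision is carried through to the final answer.)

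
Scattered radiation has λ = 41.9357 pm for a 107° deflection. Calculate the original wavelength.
38.8000 pm

From λ' = λ + Δλ, we have λ = λ' - Δλ

First calculate the Compton shift:
Δλ = λ_C(1 - cos θ)
Δλ = 2.4263 × (1 - cos(107°))
Δλ = 2.4263 × 1.2924
Δλ = 3.1357 pm

Initial wavelength:
λ = λ' - Δλ
λ = 41.9357 - 3.1357
λ = 38.8000 pm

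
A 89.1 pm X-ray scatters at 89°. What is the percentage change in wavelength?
2.6756%

Calculate the Compton shift:
Δλ = λ_C(1 - cos(89°))
Δλ = 2.4263 × (1 - cos(89°))
Δλ = 2.4263 × 0.9825
Δλ = 2.3840 pm

Percentage change:
(Δλ/λ₀) × 100 = (2.3840/89.1) × 100
= 2.6756%

(Intermediate values are shown rounded; full precision is carried through to the final answer.)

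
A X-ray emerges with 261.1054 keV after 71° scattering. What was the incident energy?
398.3999 keV

Convert final energy to wavelength (hc ≈ 1239.842 keV·pm):
λ' = hc/E' = 1239.842 / 261.1054 = 4.7484 pm

Calculate the Compton shift:
Δλ = λ_C(1 - cos(71°))
Δλ = 2.4263 × (1 - cos(71°))
Δλ = 1.6364 pm

Initial wavelength:
λ = λ' - Δλ = 4.7484 - 1.6364 = 3.1121 pm

Initial energy:
E = hc/λ = 1239.842 / 3.1121 = 398.3999 keV

(Intermediate values are shown rounded; full precision is carried through to the final answer.)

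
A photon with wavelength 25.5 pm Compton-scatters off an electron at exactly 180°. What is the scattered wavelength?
30.3526 pm

Using the Compton formula: λ' = λ + λ_C(1 − cos θ)

For θ = 180°, cos θ = -1 (exact) = -1.0000, so:
1 − cos 180° = 1 − (-1) = 2.0000

Δλ = λ_C × 2.0000 = 2.4263 × 2.0000 = 4.8526 pm

λ' = 25.5 + 4.8526 = 30.3526 pm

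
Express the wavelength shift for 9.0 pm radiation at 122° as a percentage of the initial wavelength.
41.2451%

Calculate the Compton shift:
Δλ = λ_C(1 - cos(122°))
Δλ = 2.4263 × (1 - cos(122°))
Δλ = 2.4263 × 1.5299
Δλ = 3.7121 pm

Percentage change:
(Δλ/λ₀) × 100 = (3.7121/9.0) × 100
= 41.2451%

(Intermediate values are shown rounded; full precision is carried through to the final answer.)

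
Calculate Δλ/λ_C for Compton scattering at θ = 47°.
0.3180 λ_C

The Compton shift formula is:
Δλ = λ_C(1 - cos θ)

Dividing both sides by λ_C:
Δλ/λ_C = 1 - cos θ

For θ = 47°:
Δλ/λ_C = 1 - cos(47°)
Δλ/λ_C = 1 - 0.6820
Δλ/λ_C = 0.3180

This means the shift is 0.3180 × λ_C = 0.7716 pm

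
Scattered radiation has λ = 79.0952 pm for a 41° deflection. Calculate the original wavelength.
78.5000 pm

From λ' = λ + Δλ, we have λ = λ' - Δλ

First calculate the Compton shift:
Δλ = λ_C(1 - cos θ)
Δλ = 2.4263 × (1 - cos(41°))
Δλ = 2.4263 × 0.2453
Δλ = 0.5952 pm

Initial wavelength:
λ = λ' - Δλ
λ = 79.0952 - 0.5952
λ = 78.5000 pm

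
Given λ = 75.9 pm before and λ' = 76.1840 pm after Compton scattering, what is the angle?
28.00°

First find the wavelength shift:
Δλ = λ' - λ = 76.1840 - 75.9 = 0.2840 pm

Using Δλ = λ_C(1 - cos θ), with λ_C = h/(m_e·c) ≈ 2.42631024 pm:
cos θ = 1 - Δλ/λ_C
cos θ = 1 - 0.2840/2.42631024
cos θ = 0.882950

θ = arccos(0.882950)
θ = 28.00°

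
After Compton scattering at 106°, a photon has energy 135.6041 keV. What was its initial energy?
205.0000 keV

Convert final energy to wavelength (hc ≈ 1239.842 keV·pm):
λ' = hc/E' = 1239.842 / 135.6041 = 9.1431 pm

Calculate the Compton shift:
Δλ = λ_C(1 - cos(106°))
Δλ = 2.4263 × (1 - cos(106°))
Δλ = 3.0951 pm

Initial wavelength:
λ = λ' - Δλ = 9.1431 - 3.0951 = 6.0480 pm

Initial energy:
E = hc/λ = 1239.842 / 6.0480 = 205.0000 keV

(Intermediate values are shown rounded; full precision is carried through to the final answer.)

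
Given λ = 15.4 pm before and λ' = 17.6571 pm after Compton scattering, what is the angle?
86.00°

First find the wavelength shift:
Δλ = λ' - λ = 17.6571 - 15.4 = 2.2571 pm

Using Δλ = λ_C(1 - cos θ), with λ_C = h/(m_e·c) ≈ 2.42631024 pm:
cos θ = 1 - Δλ/λ_C
cos θ = 1 - 2.2571/2.42631024
cos θ = 0.069740

θ = arccos(0.069740)
θ = 86.00°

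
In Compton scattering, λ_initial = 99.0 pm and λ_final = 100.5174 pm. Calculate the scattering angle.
68.00°

First find the wavelength shift:
Δλ = λ' - λ = 100.5174 - 99.0 = 1.5174 pm

Using Δλ = λ_C(1 - cos θ), with λ_C = h/(m_e·c) ≈ 2.42631024 pm:
cos θ = 1 - Δλ/λ_C
cos θ = 1 - 1.5174/2.42631024
cos θ = 0.374606

θ = arccos(0.374606)
θ = 68.00°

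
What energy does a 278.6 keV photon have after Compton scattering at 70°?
205.0437 keV

First convert energy to wavelength:
λ = hc/E, with hc ≈ 1239.842 keV·pm (i.e. 1239.842 eV·nm)

For E = 278.6 keV = 278600 eV:
λ = 1239.842 keV·pm / 278.6 keV
λ = 4.4503 pm

Calculate the Compton shift:
Δλ = λ_C(1 - cos(70°)) = 2.4263 × 0.6580
Δλ = 1.5965 pm

Final wavelength:
λ' = 4.4503 + 1.5965 = 6.0467 pm

Final energy:
E' = hc/λ' = 1239.842 / 6.0467 = 205.0437 keV

(Intermediate values are shown rounded; full precision is carried through to the final answer.)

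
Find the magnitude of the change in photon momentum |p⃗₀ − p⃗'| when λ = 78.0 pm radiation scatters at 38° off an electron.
5.5135e-24 kg·m/s

Photon momentum magnitude is p = h/λ.

Initial momentum:
p₀ = h/λ = 6.6261e-34/7.8000e-11 = 8.4950e-24 kg·m/s

After scattering:
λ' = λ + Δλ = 78.0 + 0.5144 = 78.5144 pm
p' = h/λ' = 6.6261e-34/7.8514e-11 = 8.4393e-24 kg·m/s

Momentum is a vector; the scattered photon's direction makes angle θ = 38° with the incident direction. The magnitude of the vector change Δp⃗ = p⃗₀ − p⃗' is found from the law of cosines:
|Δp⃗|² = p₀² + p'² − 2p₀p'cos θ
|Δp⃗|² = (8.4950e-24)² + (8.4393e-24)² − 2·8.4950e-24·8.4393e-24·cos(38°)
|Δp⃗| = 5.5135e-24 kg·m/s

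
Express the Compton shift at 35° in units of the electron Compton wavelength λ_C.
0.1808 λ_C

The Compton shift formula is:
Δλ = λ_C(1 - cos θ)

Dividing both sides by λ_C:
Δλ/λ_C = 1 - cos θ

For θ = 35°:
Δλ/λ_C = 1 - cos(35°)
Δλ/λ_C = 1 - 0.8192
Δλ/λ_C = 0.1808

This means the shift is 0.1808 × λ_C = 0.4388 pm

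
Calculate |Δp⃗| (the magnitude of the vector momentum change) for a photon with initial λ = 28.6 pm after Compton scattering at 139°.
4.0604e-23 kg·m/s

Photon momentum magnitude is p = h/λ.

Initial momentum:
p₀ = h/λ = 6.6261e-34/2.8600e-11 = 2.3168e-23 kg·m/s

After scattering:
λ' = λ + Δλ = 28.6 + 4.2575 = 32.8575 pm
p' = h/λ' = 6.6261e-34/3.2857e-11 = 2.0166e-23 kg·m/s

Momentum is a vector; the scattered photon's direction makes angle θ = 139° with the incident direction. The magnitude of the vector change Δp⃗ = p⃗₀ − p⃗' is found from the law of cosines:
|Δp⃗|² = p₀² + p'² − 2p₀p'cos θ
|Δp⃗|² = (2.3168e-23)² + (2.0166e-23)² − 2·2.3168e-23·2.0166e-23·cos(139°)
|Δp⃗| = 4.0604e-23 kg·m/s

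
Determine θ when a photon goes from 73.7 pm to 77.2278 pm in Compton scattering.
117.00°

First find the wavelength shift:
Δλ = λ' - λ = 77.2278 - 73.7 = 3.5278 pm

Using Δλ = λ_C(1 - cos θ), with λ_C = h/(m_e·c) ≈ 2.42631024 pm:
cos θ = 1 - Δλ/λ_C
cos θ = 1 - 3.5278/2.42631024
cos θ = -0.453977

θ = arccos(-0.453977)
θ = 117.00°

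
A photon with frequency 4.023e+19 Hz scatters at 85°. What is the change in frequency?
9.217e+18 Hz (decrease)

Convert frequency to wavelength (c = 299792458 m/s):
λ₀ = c/f₀ = 299792458/4.023e+19 = 7.4519627e-12 m = 7.4520 pm

Calculate Compton shift:
Δλ = λ_C(1 - cos(85°)) = 2.2148 pm

Final wavelength:
λ' = λ₀ + Δλ = 7.4520 + 2.2148 = 9.6668 pm

Final frequency:
f' = c/λ' = 299792458/9.6668060e-12 = 3.1012566e+19 Hz

Frequency shift (decrease):
Δf = f₀ - f' = 4.023e+19 - 3.1012566e+19 = 9.217e+18 Hz

(Intermediate values are shown rounded; full precision is carried through to the final answer.)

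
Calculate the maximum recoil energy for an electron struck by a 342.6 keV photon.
196.2462 keV

Maximum energy transfer occurs at θ = 180° (backscattering).

Initial photon: E₀ = 342.6 keV → λ₀ = 3.6189 pm

Maximum Compton shift (at 180°):
Δλ_max = 2λ_C = 2 × 2.4263 = 4.8526 pm

Final wavelength:
λ' = 3.6189 + 4.8526 = 8.4715 pm

Minimum photon energy (maximum energy to electron):
E'_min = hc/λ' = 146.3538 keV

Maximum electron kinetic energy:
K_max = E₀ - E'_min = 342.6000 - 146.3538 = 196.2462 keV

(Intermediate values are shown rounded; full precision is carried through to the final answer.)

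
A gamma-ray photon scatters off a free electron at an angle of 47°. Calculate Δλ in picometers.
0.7716 pm

Using the Compton scattering formula:
Δλ = λ_C(1 - cos θ)

where λ_C = h/(m_e·c) ≈ 2.4263 pm is the Compton wavelength of an electron.

For θ = 47°:
cos(47°) = 0.6820
1 - cos(47°) = 0.3180

Δλ = 2.4263 × 0.3180
Δλ = 0.7716 pm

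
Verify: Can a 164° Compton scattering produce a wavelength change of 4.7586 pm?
Yes, consistent

Calculate the expected shift for θ = 164°:

Δλ_expected = λ_C(1 - cos(164°))
Δλ_expected = 2.4263 × (1 - cos(164°))
Δλ_expected = 2.4263 × 1.9613
Δλ_expected = 4.7586 pm

Given shift: 4.7586 pm
Expected shift: 4.7586 pm
Difference: 0.0000 pm

The values match. This is consistent with Compton scattering at the stated angle.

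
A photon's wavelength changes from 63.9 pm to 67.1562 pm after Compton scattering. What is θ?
110.00°

First find the wavelength shift:
Δλ = λ' - λ = 67.1562 - 63.9 = 3.2562 pm

Using Δλ = λ_C(1 - cos θ), with λ_C = h/(m_e·c) ≈ 2.42631024 pm:
cos θ = 1 - Δλ/λ_C
cos θ = 1 - 3.2562/2.42631024
cos θ = -0.342038

θ = arccos(-0.342038)
θ = 110.00°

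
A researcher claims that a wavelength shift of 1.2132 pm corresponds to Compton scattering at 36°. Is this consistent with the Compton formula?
No, inconsistent

Calculate the expected shift for θ = 36°:

Δλ_expected = λ_C(1 - cos(36°))
Δλ_expected = 2.4263 × (1 - cos(36°))
Δλ_expected = 2.4263 × 0.1910
Δλ_expected = 0.4634 pm

Given shift: 1.2132 pm
Expected shift: 0.4634 pm
Difference: 0.7498 pm

The values do not match. The given shift corresponds to θ ≈ 60.0°, not 36°.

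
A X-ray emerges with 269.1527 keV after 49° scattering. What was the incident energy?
328.7000 keV

Convert final energy to wavelength (hc ≈ 1239.842 keV·pm):
λ' = hc/E' = 1239.842 / 269.1527 = 4.6065 pm

Calculate the Compton shift:
Δλ = λ_C(1 - cos(49°))
Δλ = 2.4263 × (1 - cos(49°))
Δλ = 0.8345 pm

Initial wavelength:
λ = λ' - Δλ = 4.6065 - 0.8345 = 3.7720 pm

Initial energy:
E = hc/λ = 1239.842 / 3.7720 = 328.7000 keV

(Intermediate values are shown rounded; full precision is carried through to the final answer.)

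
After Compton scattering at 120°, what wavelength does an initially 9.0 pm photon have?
12.6395 pm

Using the Compton formula: λ' = λ + λ_C(1 − cos θ)

For θ = 120°, cos θ = -1/2 (exact) = -0.5000, so:
1 − cos 120° = 1 − (-1/2) = 1.5000

Δλ = λ_C × 1.5000 = 2.4263 × 1.5000 = 3.6395 pm

λ' = 9.0 + 3.6395 = 12.6395 pm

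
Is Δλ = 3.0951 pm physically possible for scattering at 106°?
Yes, consistent

Calculate the expected shift for θ = 106°:

Δλ_expected = λ_C(1 - cos(106°))
Δλ_expected = 2.4263 × (1 - cos(106°))
Δλ_expected = 2.4263 × 1.2756
Δλ_expected = 3.0951 pm

Given shift: 3.0951 pm
Expected shift: 3.0951 pm
Difference: 0.0000 pm

The values match. This is consistent with Compton scattering at the stated angle.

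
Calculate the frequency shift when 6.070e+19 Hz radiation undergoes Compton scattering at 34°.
4.703e+18 Hz (decrease)

Convert frequency to wavelength (c = 299792458 m/s):
λ₀ = c/f₀ = 299792458/6.070e+19 = 4.9389202e-12 m = 4.9389 pm

Calculate Compton shift:
Δλ = λ_C(1 - cos(34°)) = 0.4148 pm

Final wavelength:
λ' = λ₀ + Δλ = 4.9389 + 0.4148 = 5.3537 pm

Final frequency:
f' = c/λ' = 299792458/5.3537281e-12 = 5.5996952e+19 Hz

Frequency shift (decrease):
Δf = f₀ - f' = 6.070e+19 - 5.5996952e+19 = 4.703e+18 Hz

(Intermediate values are shown rounded; full precision is carried through to the final answer.)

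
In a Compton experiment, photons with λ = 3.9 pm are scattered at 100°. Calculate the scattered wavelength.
6.7476 pm

Using the Compton scattering formula:
λ' = λ + Δλ = λ + λ_C(1 - cos θ)

Given:
- Initial wavelength λ = 3.9 pm
- Scattering angle θ = 100°
- Compton wavelength λ_C ≈ 2.4263 pm

Calculate the shift:
Δλ = 2.4263 × (1 - cos(100°))
Δλ = 2.4263 × 1.1736
Δλ = 2.8476 pm

Final wavelength:
λ' = 3.9 + 2.8476 = 6.7476 pm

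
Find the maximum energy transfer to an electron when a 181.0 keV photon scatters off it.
75.0539 keV

Maximum energy transfer occurs at θ = 180° (backscattering).

Initial photon: E₀ = 181.0 keV → λ₀ = 6.8500 pm

Maximum Compton shift (at 180°):
Δλ_max = 2λ_C = 2 × 2.4263 = 4.8526 pm

Final wavelength:
λ' = 6.8500 + 4.8526 = 11.7026 pm

Minimum photon energy (maximum energy to electron):
E'_min = hc/λ' = 105.9461 keV

Maximum electron kinetic energy:
K_max = E₀ - E'_min = 181.0000 - 105.9461 = 75.0539 keV

(Intermediate values are shown rounded; full precision is carried through to the final answer.)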